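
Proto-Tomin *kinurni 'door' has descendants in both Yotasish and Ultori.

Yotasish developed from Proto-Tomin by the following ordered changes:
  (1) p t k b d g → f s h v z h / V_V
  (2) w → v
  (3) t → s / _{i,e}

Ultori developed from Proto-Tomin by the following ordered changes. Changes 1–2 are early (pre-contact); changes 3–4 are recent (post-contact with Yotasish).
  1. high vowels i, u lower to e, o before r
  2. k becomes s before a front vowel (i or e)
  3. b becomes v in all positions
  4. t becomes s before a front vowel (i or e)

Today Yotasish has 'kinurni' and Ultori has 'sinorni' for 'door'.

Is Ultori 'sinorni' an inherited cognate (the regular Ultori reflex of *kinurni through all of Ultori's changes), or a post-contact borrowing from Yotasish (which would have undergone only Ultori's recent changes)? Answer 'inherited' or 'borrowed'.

inherited

If inherited, *kinurni would pass through all of Ultori's changes:
Ultori: *kinurni > kinorni > sinorni  (by pre-rhotic lowering, palatalisation)
If borrowed from Yotasish 'kinurni' after the early changes, it would undergo only the recent ones:
  rule 3 (unconditioned shift): no change (kinurni)
  rule 4 (palatalisation): no change (kinurni)
  ⇒ as a loan: kinurni
Ultori 'sinorni' matches the inherited outcome exactly, so it is an inherited cognate, not a loan.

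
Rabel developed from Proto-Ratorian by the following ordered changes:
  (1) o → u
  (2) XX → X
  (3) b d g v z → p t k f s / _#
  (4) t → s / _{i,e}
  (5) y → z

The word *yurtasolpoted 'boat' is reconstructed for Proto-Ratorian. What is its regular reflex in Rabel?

Rabel: start from *yurtasolpoted.
  rule 1 (vowel merger): yurtasolpoted → yurtasulputed
  rule 2: no change — yurtasulputed
  rule 3 (final devoicing): yurtasulputed → yurtasulputet
  rule 4 (palatalisation): yurtasulputet → yurtasulpuset
  rule 5 (unconditioned shift): yurtasulpuset → zurtasulpuset
  ⇒ Rabel zurtasulpuset

zurtasulpuset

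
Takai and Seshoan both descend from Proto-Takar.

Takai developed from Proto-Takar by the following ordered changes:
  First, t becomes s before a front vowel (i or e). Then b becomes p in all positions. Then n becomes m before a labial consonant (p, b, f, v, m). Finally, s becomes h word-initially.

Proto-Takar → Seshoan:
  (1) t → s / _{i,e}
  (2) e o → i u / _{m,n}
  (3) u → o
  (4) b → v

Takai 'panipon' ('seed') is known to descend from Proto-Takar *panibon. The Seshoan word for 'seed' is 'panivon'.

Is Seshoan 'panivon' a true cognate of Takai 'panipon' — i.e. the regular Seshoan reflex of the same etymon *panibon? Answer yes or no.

Derive the expected Seshoan reflex of *panibon:
Seshoan: *panibon
  panibon (rule 1 does not apply)
  panibon → panibun   [pre-nasal raising]
  panibun → panibon   [vowel merger]
  panibon → panivon   [unconditioned shift]
  giving Seshoan panivon.
Seshoan 'panivon' matches the regular reflex exactly, so the pair is cognate.

yes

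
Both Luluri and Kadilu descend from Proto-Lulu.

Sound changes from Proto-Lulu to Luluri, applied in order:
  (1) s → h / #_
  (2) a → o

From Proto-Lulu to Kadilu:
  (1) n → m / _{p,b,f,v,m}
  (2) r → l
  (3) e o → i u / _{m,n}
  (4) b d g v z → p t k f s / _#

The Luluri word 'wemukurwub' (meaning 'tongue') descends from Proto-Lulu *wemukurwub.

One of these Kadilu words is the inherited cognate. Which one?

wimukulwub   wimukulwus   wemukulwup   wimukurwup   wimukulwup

wimukulwup

Kadilu: start from *wemukurwub.
  rule 1: no change — wemukurwub
  rule 2 (unconditioned shift): wemukurwub → wemukulwub
  rule 3 (pre-nasal raising): wemukulwub → wimukulwub
  rule 4 (final devoicing): wimukulwub → wimukulwup
  ⇒ Kadilu wimukulwup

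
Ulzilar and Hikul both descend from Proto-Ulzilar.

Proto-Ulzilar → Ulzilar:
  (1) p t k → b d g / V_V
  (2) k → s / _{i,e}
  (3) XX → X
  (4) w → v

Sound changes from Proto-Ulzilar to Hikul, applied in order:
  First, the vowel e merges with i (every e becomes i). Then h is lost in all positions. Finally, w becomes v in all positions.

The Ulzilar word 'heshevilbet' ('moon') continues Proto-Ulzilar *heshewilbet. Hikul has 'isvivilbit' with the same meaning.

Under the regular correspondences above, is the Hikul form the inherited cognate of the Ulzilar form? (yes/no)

Derive the expected Hikul reflex of *heshewilbet:
Hikul: start from *heshewilbet.
  rule 1 (vowel merger): heshewilbet → hishiwilbit
  rule 2 (h-loss): hishiwilbit → isiwilbit
  rule 3 (unconditioned shift): isiwilbit → isivilbit
  ⇒ Hikul isivilbit
The regular Hikul reflex would be 'isivilbit', but the attested form is 'isvivilbit'. The correspondence is irregular, so they are not cognates (the Hikul form has a different source).

no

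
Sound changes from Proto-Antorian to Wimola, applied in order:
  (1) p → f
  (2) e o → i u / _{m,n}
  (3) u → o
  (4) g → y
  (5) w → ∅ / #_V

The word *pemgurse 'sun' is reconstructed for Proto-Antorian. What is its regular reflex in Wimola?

fimyorse

Wimola: *pemgurse > femgurse > fimgurse > fimgorse > fimyorse  (by unconditioned shift, pre-nasal raising, vowel merger, unconditioned shift)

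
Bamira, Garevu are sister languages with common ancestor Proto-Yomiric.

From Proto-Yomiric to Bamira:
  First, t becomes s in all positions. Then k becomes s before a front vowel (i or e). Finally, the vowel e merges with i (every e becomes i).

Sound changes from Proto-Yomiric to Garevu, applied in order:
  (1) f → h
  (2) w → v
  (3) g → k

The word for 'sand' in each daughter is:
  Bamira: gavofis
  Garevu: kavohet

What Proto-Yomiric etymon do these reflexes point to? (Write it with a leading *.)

Position 6: Bamira has i, Garevu has e. Garevu preserves e here (none of its changes turn any other segment into e), so the proto-segment is *e.
Position 5: Bamira has f, Garevu has h. Bamira preserves f here (none of its changes turn any other segment into f), so the proto-segment is *f.
Position 1: Bamira has g, Garevu has k. Bamira preserves g here (none of its changes turn any other segment into g), so the proto-segment is *g.
This points to *gavofet. Verify forward in each daughter:
Bamira: *gavofet
  gavofet → gavofes   [unconditioned shift]
  gavofes (rule 2 does not apply)
  gavofes → gavofis   [vowel merger]
  giving Bamira gavofis.
Garevu: *gavofet
  gavofet → gavohet   [unconditioned shift]
  gavohet (rule 2 does not apply)
  gavohet → kavohet   [unconditioned shift]
  giving Garevu kavohet.
*gavofet is the unique common source.

*gavofet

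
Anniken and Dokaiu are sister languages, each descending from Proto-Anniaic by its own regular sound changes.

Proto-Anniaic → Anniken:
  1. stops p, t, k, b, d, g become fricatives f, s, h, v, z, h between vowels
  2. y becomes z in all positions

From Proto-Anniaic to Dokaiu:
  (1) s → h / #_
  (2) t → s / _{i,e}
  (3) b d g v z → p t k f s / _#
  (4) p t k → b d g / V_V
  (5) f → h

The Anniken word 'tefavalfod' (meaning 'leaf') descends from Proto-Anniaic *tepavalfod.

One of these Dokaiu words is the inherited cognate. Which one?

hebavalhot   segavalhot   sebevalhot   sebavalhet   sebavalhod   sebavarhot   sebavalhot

Dokaiu: start from *tepavalfod.
  rule 1: no change — tepavalfod
  rule 2 (palatalisation): tepavalfod → sepavalfod
  rule 3 (final devoicing): sepavalfod → sepavalfot
  rule 4 (intervocalic voicing): sepavalfot → sebavalfot
  rule 5 (unconditioned shift): sebavalfot → sebavalhot
  ⇒ Dokaiu sebavalhot
The other candidates each miss or misapply at least one Dokaiu change.

sebavalhot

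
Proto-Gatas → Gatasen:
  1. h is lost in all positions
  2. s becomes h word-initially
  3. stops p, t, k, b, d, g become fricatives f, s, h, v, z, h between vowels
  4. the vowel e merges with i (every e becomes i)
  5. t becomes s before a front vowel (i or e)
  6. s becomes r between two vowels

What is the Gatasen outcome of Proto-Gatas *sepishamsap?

Gatasen: *sepishamsap > sepisamsap > hepisamsap > hefisamsap > hifisamsap > hifiramsap  (by h-loss, debuccalisation, intervocalic lenition, vowel merger, rhotacism)

hifiramsap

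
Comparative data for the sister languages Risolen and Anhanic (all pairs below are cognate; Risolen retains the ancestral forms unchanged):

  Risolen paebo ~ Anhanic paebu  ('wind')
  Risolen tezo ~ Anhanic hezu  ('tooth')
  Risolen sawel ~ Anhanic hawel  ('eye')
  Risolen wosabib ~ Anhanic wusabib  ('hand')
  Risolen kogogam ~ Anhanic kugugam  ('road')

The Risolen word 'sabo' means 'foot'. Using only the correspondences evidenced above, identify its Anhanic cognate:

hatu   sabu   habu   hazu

sawel ~ hawel — Risolen s corresponds to Anhanic h word-initially before a back vowel.
paebo ~ paebu, tezo ~ hezu — Risolen o corresponds to Anhanic u word-finally.
Applying these to Risolen 'sabo':
  sabo → habo   (s→h word-initially before a back vowel)
  habo → habu   (o→u word-finally)
So the Anhanic cognate is 'habu'.

habu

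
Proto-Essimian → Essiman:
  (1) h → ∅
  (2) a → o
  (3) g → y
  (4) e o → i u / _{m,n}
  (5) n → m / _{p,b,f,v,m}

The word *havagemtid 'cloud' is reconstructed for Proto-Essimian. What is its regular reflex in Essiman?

ovoyimtid

Essiman: *havagemtid > avagemtid > ovogemtid > ovoyemtid > ovoyimtid  (by h-loss, vowel merger, unconditioned shift, pre-nasal raising)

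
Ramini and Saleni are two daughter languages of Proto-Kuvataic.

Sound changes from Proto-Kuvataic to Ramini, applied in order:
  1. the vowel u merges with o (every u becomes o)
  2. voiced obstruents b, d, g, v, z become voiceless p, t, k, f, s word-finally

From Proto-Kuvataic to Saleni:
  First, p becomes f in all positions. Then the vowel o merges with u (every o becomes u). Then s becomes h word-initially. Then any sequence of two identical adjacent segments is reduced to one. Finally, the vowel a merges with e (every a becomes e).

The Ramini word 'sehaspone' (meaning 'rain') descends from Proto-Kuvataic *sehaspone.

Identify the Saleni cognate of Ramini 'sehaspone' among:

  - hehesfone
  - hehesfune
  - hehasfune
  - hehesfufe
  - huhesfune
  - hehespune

Saleni: *sehaspone > sehasfone > sehasfune > hehasfune > hehesfune  (by unconditioned shift, vowel merger, debuccalisation, vowel merger)
Among the options, 'hehesfune' alone shows every Saleni change applied in order.

hehesfune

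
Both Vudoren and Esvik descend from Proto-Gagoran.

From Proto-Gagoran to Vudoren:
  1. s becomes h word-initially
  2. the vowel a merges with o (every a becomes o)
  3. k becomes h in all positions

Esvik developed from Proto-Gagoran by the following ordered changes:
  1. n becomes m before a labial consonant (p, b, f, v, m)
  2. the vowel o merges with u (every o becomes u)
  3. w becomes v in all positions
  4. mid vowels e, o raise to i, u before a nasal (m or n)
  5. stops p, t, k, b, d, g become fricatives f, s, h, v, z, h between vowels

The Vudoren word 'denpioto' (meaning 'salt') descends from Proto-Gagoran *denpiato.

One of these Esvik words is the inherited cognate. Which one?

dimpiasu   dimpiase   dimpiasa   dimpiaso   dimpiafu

dimpiasu

Esvik: *denpiato
  denpiato → dempiato   [nasal place assimilation]
  dempiato → dempiatu   [vowel merger]
  dempiatu (rule 3 does not apply)
  dempiatu → dimpiatu   [pre-nasal raising]
  dimpiatu → dimpiasu   [intervocalic lenition]
  giving Esvik dimpiasu.
Among the options, 'dimpiasu' alone shows every Esvik change applied in order.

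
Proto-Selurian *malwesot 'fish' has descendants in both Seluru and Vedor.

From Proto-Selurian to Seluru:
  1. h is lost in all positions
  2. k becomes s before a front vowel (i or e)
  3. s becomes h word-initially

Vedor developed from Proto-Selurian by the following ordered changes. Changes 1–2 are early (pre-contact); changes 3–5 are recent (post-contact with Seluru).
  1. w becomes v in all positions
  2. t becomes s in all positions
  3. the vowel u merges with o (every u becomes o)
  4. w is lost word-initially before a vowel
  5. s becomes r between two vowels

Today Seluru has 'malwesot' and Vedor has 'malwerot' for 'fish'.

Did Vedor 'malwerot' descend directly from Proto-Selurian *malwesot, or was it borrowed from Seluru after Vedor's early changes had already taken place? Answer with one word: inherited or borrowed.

If inherited, *malwesot would pass through all of Vedor's changes:
Vedor: start from *malwesot.
  rule 1 (unconditioned shift): malwesot → malvesot
  rule 2 (unconditioned shift): malvesot → malvesos
  rule 3: no change — malvesos
  rule 4: no change — malvesos
  rule 5 (rhotacism): malvesos → malveros
  ⇒ Vedor malveros
If borrowed from Seluru 'malwesot' after the early changes, it would undergo only the recent ones:
  rule 3 (vowel merger): no change (malwesot)
  rule 4 (glide loss): no change (malwesot)
  rule 5 (rhotacism): malwesot → malwerot
  ⇒ as a loan: malwerot
Vedor 'malwerot' matches the loan outcome 'malwerot', not the inherited 'malveros' — it skipped the early Vedor changes, so it was borrowed from Seluru.

borrowed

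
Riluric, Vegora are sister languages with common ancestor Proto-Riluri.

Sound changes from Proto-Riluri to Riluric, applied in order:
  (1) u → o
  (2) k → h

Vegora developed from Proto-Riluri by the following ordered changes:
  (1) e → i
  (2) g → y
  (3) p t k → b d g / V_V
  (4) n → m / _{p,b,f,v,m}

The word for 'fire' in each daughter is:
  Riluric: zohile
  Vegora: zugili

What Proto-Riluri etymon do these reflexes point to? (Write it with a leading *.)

*zukile

Position 2: Riluric has o, Vegora has u. Vegora preserves u here (none of its changes turn any other segment into u), so the proto-segment is *u.
Position 6: Riluric has e, Vegora has i. Riluric preserves e here (none of its changes turn any other segment into e), so the proto-segment is *e.
Continuing position by position gives *zukile; check it forward:
Riluric: *zukile
  zukile → zokile   [vowel merger]
  zokile → zohile   [unconditioned shift]
  giving Riluric zohile.
Vegora: *zukile
  zukile → zukili   [vowel merger]
  zukili (rule 2 does not apply)
  zukili → zugili   [intervocalic voicing]
  zugili (rule 4 does not apply)
  giving Vegora zugili.
Only *zukile yields all of Riluric zohile, Vegora zugili.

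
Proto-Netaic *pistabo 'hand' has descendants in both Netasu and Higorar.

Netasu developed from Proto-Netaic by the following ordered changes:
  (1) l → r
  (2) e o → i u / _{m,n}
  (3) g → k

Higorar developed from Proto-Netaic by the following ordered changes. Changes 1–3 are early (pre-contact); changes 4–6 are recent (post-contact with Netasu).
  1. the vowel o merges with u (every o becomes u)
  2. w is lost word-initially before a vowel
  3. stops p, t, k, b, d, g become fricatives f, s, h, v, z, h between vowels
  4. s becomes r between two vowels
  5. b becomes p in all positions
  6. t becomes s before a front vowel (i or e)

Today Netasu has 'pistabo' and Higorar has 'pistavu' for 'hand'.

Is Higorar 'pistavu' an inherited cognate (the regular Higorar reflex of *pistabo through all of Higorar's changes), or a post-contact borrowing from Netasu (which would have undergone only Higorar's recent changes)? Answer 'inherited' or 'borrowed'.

If inherited, *pistabo would pass through all of Higorar's changes:
Higorar: *pistabo
  pistabo → pistabu   [vowel merger]
  pistabu (rule 2 does not apply)
  pistabu → pistavu   [intervocalic lenition]
  pistavu (rule 4 does not apply)
  pistavu (rule 5 does not apply)
  pistavu (rule 6 does not apply)
  giving Higorar pistavu.
If borrowed from Netasu 'pistabo' after the early changes, it would undergo only the recent ones:
  rule 4 (rhotacism): no change (pistabo)
  rule 5 (unconditioned shift): pistabo → pistapo
  rule 6 (palatalisation): no change (pistapo)
  ⇒ as a loan: pistapo
Higorar 'pistavu' matches the inherited outcome exactly, so it is an inherited cognate, not a loan.

inherited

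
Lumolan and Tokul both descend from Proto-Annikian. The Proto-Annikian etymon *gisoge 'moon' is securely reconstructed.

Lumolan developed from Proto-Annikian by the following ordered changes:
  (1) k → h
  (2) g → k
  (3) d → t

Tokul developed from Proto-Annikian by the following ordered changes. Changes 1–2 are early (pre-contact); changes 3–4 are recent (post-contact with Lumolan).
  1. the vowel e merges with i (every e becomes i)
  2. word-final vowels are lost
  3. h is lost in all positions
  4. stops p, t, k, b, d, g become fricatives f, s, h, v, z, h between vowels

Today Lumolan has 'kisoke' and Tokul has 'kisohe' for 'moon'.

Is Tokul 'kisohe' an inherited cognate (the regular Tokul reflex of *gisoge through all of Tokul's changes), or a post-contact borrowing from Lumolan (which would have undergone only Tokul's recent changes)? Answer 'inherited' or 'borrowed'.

borrowed

If inherited, *gisoge would pass through all of Tokul's changes:
Tokul: start from *gisoge.
  rule 1 (vowel merger): gisoge → gisogi
  rule 2 (apocope): gisogi → gisog
  rule 3: no change — gisog
  rule 4: no change — gisog
  ⇒ Tokul gisog
If borrowed from Lumolan 'kisoke' after the early changes, it would undergo only the recent ones:
  rule 3 (h-loss): no change (kisoke)
  rule 4 (intervocalic lenition): kisoke → kisohe
  ⇒ as a loan: kisohe
Tokul 'kisohe' matches the loan outcome 'kisohe', not the inherited 'gisog' — it skipped the early Tokul changes, so it was borrowed from Lumolan.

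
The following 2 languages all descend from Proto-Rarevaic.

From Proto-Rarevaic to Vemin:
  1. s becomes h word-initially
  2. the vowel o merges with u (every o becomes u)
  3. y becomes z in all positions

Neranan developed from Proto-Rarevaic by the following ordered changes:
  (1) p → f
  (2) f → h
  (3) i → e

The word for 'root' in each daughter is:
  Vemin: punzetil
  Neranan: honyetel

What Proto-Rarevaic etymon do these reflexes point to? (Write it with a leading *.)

Position 7: Vemin has i, Neranan has e. Vemin preserves i here (none of its changes turn any other segment into i), so the proto-segment is *i.
Position 1: Vemin has p, Neranan has h. Vemin preserves p here (none of its changes turn any other segment into p), so the proto-segment is *p.
Position 2: Vemin has u, Neranan has o. Neranan preserves o here (none of its changes turn any other segment into o), so the proto-segment is *o.
This points to *ponyetil. Verify forward in each daughter:
Vemin: start from *ponyetil.
  rule 1: no change — ponyetil
  rule 2 (vowel merger): ponyetil → punyetil
  rule 3 (unconditioned shift): punyetil → punzetil
  ⇒ Vemin punzetil
Neranan: *ponyetil
  ponyetil → fonyetil   [unconditioned shift]
  fonyetil → honyetil   [unconditioned shift]
  honyetil → honyetel   [vowel merger]
  giving Neranan honyetel.
No other proto-form is consistent with every reflex, so the reconstruction is *ponyetil.

*ponyetil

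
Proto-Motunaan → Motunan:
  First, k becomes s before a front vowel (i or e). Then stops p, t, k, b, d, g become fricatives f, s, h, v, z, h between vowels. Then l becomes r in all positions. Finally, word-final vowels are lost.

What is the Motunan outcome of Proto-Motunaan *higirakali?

hihirahar

Motunan: *higirakali > hihirahali > hihirahari > hihirahar  (by intervocalic lenition, unconditioned shift, apocope)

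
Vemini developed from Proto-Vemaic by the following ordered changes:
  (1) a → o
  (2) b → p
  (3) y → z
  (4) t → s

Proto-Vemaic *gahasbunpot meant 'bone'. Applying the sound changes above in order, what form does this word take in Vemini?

Vemini: *gahasbunpot
  gahasbunpot → gohosbunpot   [vowel merger]
  gohosbunpot → gohospunpot   [unconditioned shift]
  gohospunpot (rule 3 does not apply)
  gohospunpot → gohospunpos   [unconditioned shift]
  giving Vemini gohospunpos.

gohospunpos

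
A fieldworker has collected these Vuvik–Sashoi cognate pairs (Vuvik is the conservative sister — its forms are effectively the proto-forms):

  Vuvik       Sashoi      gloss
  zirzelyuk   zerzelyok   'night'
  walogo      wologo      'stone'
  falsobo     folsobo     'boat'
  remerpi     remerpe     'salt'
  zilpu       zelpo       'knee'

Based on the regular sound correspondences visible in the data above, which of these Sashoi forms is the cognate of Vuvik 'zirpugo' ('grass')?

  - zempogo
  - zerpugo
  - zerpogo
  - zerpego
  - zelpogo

zerpogo

zirzelyuk ~ zerzelyok — Vuvik i corresponds to Sashoi e after a consonant, before r.
zirzelyuk ~ zerzelyok — Vuvik u corresponds to Sashoi o after a consonant, before a consonant other than r, m, n, p, b, f, v.
Applying these to Vuvik 'zirpugo':
  zirpugo → zerpugo   (i→e after a consonant, before r)
  zerpugo → zerpogo   (u→o after a consonant, before a consonant other than r, m, n, p, b, f, v)
So the Sashoi cognate is 'zerpogo'.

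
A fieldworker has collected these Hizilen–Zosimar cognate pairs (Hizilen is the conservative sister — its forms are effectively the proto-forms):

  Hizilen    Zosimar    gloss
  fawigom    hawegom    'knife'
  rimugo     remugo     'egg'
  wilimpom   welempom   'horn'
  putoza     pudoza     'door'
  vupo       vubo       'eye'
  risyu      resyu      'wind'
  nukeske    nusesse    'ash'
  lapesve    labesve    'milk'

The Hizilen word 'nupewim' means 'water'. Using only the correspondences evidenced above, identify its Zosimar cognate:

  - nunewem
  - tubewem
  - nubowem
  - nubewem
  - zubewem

nubewem

lapesve ~ labesve — Hizilen p corresponds to Zosimar b between vowels (before a front vowel).
rimugo ~ remugo, wilimpom ~ welempom — Hizilen i corresponds to Zosimar e after a consonant, before a nasal.
Applying these to Hizilen 'nupewim':
  nupewim → nubewim   (p→b between vowels (before a front vowel))
  nubewim → nubewem   (i→e after a consonant, before a nasal)
So the Zosimar cognate is 'nubewem'.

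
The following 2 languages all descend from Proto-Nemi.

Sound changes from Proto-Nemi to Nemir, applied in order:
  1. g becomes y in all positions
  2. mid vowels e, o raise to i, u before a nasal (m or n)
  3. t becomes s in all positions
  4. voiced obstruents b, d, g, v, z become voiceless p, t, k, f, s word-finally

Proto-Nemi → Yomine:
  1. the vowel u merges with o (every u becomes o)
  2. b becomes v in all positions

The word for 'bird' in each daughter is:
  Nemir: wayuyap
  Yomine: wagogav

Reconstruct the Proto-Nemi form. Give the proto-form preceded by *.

*wagugab

Position 4: Nemir has u, Yomine has o. Taking the neighbouring segments as reconstructed: Nemir u can only go back to *u; Yomine o could go back to *o or *u — the one source consistent with every daughter is *u.
Position 3: Nemir has y, Yomine has g. Yomine preserves g here (none of its changes turn any other segment into g), so the proto-segment is *g.
Position 5: Nemir has y, Yomine has g. Yomine preserves g here (none of its changes turn any other segment into g), so the proto-segment is *g.
This points to *wagugab. Verify forward in each daughter:
Nemir: *wagugab > wayuyab > wayuyap  (by unconditioned shift, final devoicing)
Yomine: *wagugab
  wagugab → wagogab   [vowel merger]
  wagogab → wagogav   [unconditioned shift]
  giving Yomine wagogav.
No other proto-form is consistent with every reflex, so the reconstruction is *wagugab.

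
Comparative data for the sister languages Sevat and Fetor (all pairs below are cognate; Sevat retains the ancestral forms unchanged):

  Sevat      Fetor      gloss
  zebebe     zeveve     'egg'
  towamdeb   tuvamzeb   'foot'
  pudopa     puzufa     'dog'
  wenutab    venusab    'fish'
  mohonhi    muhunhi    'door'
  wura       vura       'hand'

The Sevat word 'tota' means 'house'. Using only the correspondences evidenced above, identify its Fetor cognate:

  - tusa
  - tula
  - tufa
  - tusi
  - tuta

towamdeb ~ tuvamzeb, mohonhi ~ muhunhi — Sevat o corresponds to Fetor u after a consonant, before a consonant other than r, m, n, p, b, f, v.
wenutab ~ venusab — Sevat t corresponds to Fetor s between vowels (before a back vowel).
Applying these to Sevat 'tota':
  tota → tuta   (o→u after a consonant, before a consonant other than r, m, n, p, b, f, v)
  tuta → tusa   (t→s between vowels (before a back vowel))
So the Fetor cognate is 'tusa'.

tusa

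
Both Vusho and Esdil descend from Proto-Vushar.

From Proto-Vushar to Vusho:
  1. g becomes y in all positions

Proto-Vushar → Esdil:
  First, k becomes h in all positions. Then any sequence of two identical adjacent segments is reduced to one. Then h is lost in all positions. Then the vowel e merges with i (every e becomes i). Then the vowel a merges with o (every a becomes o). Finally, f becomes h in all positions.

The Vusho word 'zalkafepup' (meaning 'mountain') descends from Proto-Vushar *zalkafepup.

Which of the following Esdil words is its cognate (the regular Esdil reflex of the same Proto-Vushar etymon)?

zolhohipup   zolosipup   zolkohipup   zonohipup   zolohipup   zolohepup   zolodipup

Esdil: *zalkafepup > zalhafepup > zalafepup > zalafipup > zolofipup > zolohipup  (by unconditioned shift, h-loss, vowel merger, vowel merger, unconditioned shift)
The other candidates each miss or misapply at least one Esdil change.

zolohipup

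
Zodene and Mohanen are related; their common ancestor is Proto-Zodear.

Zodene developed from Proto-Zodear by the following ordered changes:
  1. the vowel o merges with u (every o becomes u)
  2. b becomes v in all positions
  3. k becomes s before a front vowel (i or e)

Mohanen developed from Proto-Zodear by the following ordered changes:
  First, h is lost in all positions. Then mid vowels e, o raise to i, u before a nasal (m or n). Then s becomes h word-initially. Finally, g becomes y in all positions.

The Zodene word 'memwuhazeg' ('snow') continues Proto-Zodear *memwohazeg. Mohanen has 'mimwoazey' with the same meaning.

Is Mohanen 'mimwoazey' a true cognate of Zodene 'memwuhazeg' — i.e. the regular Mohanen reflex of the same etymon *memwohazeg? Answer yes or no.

yes

Derive the expected Mohanen reflex of *memwohazeg:
Mohanen: start from *memwohazeg.
  rule 1 (h-loss): memwohazeg → memwoazeg
  rule 2 (pre-nasal raising): memwoazeg → mimwoazeg
  rule 3: no change — mimwoazeg
  rule 4 (unconditioned shift): mimwoazeg → mimwoazey
  ⇒ Mohanen mimwoazey
Mohanen 'mimwoazey' matches the regular reflex exactly, so the pair is cognate.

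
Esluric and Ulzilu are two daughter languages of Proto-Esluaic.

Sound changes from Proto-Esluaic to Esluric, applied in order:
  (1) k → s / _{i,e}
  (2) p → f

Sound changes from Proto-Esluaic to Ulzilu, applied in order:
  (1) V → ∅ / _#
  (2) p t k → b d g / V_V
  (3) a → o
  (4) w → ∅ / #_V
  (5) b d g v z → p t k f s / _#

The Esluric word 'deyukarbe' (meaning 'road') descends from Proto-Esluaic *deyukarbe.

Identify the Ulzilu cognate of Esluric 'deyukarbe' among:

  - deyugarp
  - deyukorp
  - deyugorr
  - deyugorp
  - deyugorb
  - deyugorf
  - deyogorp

deyugorp

Ulzilu: start from *deyukarbe.
  rule 1 (apocope): deyukarbe → deyukarb
  rule 2 (intervocalic voicing): deyukarb → deyugarb
  rule 3 (vowel merger): deyugarb → deyugorb
  rule 4: no change — deyugorb
  rule 5 (final devoicing): deyugorb → deyugorp
  ⇒ Ulzilu deyugorp
The other candidates each miss or misapply at least one Ulzilu change.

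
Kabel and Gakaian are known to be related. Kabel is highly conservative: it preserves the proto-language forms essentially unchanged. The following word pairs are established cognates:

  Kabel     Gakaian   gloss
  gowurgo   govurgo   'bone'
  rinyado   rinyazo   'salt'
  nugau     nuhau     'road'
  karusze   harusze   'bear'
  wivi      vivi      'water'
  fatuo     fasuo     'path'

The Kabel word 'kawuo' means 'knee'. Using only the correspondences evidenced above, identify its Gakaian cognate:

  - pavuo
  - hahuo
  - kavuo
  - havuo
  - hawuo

karusze ~ harusze — Kabel k corresponds to Gakaian h word-initially before a back vowel.
gowurgo ~ govurgo — Kabel w corresponds to Gakaian v between vowels (before a back vowel).
Applying these to Kabel 'kawuo':
  kawuo → hawuo   (k→h word-initially before a back vowel)
  hawuo → havuo   (w→v between vowels (before a back vowel))
So the Gakaian cognate is 'havuo'.

havuo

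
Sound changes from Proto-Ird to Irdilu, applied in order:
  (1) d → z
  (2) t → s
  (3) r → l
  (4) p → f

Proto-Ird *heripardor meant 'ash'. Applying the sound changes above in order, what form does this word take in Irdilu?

helifalzol

Irdilu: start from *heripardor.
  rule 1 (unconditioned shift): heripardor → heriparzor
  rule 2: no change — heriparzor
  rule 3 (unconditioned shift): heriparzor → helipalzol
  rule 4 (unconditioned shift): helipalzol → helifalzol
  ⇒ Irdilu helifalzol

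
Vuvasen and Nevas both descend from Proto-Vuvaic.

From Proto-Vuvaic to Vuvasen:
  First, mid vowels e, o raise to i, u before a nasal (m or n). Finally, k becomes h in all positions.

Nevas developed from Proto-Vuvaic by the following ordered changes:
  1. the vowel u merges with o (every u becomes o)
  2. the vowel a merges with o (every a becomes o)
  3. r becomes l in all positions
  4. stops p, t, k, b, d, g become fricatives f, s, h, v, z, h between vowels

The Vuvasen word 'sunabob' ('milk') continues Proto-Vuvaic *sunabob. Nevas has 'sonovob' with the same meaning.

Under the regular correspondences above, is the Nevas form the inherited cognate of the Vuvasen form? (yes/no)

Derive the expected Nevas reflex of *sunabob:
Nevas: *sunabob
  sunabob → sonabob   [vowel merger]
  sonabob → sonobob   [vowel merger]
  sonobob (rule 3 does not apply)
  sonobob → sonovob   [intervocalic lenition]
  giving Nevas sonovob.
Nevas 'sonovob' matches the regular reflex exactly, so the pair is cognate.

yes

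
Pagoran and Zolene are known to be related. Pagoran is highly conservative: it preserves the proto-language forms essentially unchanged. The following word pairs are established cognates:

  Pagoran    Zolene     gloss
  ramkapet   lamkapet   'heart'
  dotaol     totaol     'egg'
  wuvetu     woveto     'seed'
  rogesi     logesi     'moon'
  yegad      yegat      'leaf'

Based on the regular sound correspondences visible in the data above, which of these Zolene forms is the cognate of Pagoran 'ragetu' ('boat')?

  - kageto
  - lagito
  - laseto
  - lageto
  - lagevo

lageto

ramkapet ~ lamkapet — Pagoran r corresponds to Zolene l word-initially before a back vowel.
wuvetu ~ woveto — Pagoran u corresponds to Zolene o word-finally.
Applying these to Pagoran 'ragetu':
  ragetu → lagetu   (r→l word-initially before a back vowel)
  lagetu → lageto   (u→o word-finally)
So the Zolene cognate is 'lageto'.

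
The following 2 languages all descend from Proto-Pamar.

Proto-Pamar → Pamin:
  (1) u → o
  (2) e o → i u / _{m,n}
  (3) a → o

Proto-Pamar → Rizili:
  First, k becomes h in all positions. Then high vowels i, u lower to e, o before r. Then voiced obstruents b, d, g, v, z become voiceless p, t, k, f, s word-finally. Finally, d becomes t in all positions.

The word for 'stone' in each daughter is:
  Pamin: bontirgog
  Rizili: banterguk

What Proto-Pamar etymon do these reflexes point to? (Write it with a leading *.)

Position 5: Pamin has i, Rizili has e. Taking the neighbouring segments as reconstructed: Pamin i can only go back to *i; Rizili e could go back to *e or *i — the one source consistent with every daughter is *i.
Position 8: Pamin has o, Rizili has u. Rizili preserves u here (none of its changes turn any other segment into u), so the proto-segment is *u.
Verify the candidate proto-form against each daughter:
Pamin: start from *bantirgug.
  rule 1 (vowel merger): bantirgug → bantirgog
  rule 2: no change — bantirgog
  rule 3 (vowel merger): bantirgog → bontirgog
  ⇒ Pamin bontirgog
Rizili: *bantirgug > bantergug > banterguk  (by pre-rhotic lowering, final devoicing)
*bantirgug is the unique common source.

*bantirgug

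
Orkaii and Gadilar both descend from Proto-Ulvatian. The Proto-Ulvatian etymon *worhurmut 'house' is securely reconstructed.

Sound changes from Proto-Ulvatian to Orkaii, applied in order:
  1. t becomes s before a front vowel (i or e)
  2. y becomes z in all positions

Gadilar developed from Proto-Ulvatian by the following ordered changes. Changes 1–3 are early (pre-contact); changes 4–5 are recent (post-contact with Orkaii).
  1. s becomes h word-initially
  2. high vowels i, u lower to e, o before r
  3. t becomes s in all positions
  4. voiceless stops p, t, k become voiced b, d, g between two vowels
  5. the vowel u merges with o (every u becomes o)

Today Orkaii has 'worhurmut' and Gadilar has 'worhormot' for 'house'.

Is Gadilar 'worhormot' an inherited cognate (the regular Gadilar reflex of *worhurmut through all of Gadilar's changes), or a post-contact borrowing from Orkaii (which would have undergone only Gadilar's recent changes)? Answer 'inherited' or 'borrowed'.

If inherited, *worhurmut would pass through all of Gadilar's changes:
Gadilar: *worhurmut > worhormut > worhormus > worhormos  (by pre-rhotic lowering, unconditioned shift, vowel merger)
If borrowed from Orkaii 'worhurmut' after the early changes, it would undergo only the recent ones:
  rule 4 (intervocalic voicing): no change (worhurmut)
  rule 5 (vowel merger): worhurmut → worhormot
  ⇒ as a loan: worhormot
Gadilar 'worhormot' matches the loan outcome 'worhormot', not the inherited 'worhormos' — it skipped the early Gadilar changes, so it was borrowed from Orkaii.

borrowed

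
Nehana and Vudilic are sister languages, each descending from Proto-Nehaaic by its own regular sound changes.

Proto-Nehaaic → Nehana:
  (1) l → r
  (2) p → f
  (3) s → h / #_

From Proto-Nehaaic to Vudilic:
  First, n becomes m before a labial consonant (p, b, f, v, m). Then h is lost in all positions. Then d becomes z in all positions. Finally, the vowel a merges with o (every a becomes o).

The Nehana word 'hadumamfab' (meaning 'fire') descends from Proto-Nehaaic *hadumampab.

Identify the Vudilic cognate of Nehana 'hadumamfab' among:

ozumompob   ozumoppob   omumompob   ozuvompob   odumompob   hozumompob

Vudilic: *hadumampab
  hadumampab (rule 1 does not apply)
  hadumampab → adumampab   [h-loss]
  adumampab → azumampab   [unconditioned shift]
  azumampab → ozumompob   [vowel merger]
  giving Vudilic ozumompob.
Among the options, 'ozumompob' alone shows every Vudilic change applied in order.

ozumompob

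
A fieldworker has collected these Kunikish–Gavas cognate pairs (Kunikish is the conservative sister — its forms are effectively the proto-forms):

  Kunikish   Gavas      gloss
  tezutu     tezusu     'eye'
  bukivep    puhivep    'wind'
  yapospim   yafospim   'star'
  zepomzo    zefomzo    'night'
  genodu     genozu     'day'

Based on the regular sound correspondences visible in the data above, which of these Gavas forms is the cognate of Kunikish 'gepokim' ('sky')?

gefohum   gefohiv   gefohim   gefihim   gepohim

yapospim ~ yafospim, zepomzo ~ zefomzo — Kunikish p corresponds to Gavas f between vowels (before a back vowel).
bukivep ~ puhivep — Kunikish k corresponds to Gavas h between vowels (before a front vowel).
Applying these to Kunikish 'gepokim':
  gepokim → gefokim   (p→f between vowels (before a back vowel))
  gefokim → gefohim   (k→h between vowels (before a front vowel))
So the Gavas cognate is 'gefohim'.

gefohim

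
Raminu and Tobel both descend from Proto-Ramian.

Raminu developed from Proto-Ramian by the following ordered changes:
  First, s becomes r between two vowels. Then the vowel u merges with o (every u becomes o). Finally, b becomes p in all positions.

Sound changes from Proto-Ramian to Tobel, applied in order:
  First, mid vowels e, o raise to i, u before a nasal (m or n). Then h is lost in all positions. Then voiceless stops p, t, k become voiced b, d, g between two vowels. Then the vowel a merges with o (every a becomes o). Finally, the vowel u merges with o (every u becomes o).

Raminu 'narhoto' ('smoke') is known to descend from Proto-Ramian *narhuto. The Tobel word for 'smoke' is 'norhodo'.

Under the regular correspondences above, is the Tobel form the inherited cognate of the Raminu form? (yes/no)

no

Derive the expected Tobel reflex of *narhuto:
Tobel: *narhuto > naruto > narudo > norudo > norodo  (by h-loss, intervocalic voicing, vowel merger, vowel merger)
The regular Tobel reflex would be 'norodo', but the attested form is 'norhodo'. The correspondence is irregular, so they are not cognates (the Tobel form has a different source).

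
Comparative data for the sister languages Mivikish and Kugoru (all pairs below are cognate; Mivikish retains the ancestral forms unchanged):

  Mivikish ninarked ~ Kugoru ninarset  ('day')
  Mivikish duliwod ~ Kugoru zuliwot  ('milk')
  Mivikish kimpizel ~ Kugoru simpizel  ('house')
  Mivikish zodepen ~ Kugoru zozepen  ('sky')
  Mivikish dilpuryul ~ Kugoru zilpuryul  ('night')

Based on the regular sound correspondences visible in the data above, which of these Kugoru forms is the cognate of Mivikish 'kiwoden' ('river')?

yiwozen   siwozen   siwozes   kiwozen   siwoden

siwozen

kimpizel ~ simpizel — Mivikish k corresponds to Kugoru s word-initially before a front vowel.
zodepen ~ zozepen — Mivikish d corresponds to Kugoru z between vowels (before a front vowel).
Applying these to Mivikish 'kiwoden':
  kiwoden → siwoden   (k→s word-initially before a front vowel)
  siwoden → siwozen   (d→z between vowels (before a front vowel))
So the Kugoru cognate is 'siwozen'.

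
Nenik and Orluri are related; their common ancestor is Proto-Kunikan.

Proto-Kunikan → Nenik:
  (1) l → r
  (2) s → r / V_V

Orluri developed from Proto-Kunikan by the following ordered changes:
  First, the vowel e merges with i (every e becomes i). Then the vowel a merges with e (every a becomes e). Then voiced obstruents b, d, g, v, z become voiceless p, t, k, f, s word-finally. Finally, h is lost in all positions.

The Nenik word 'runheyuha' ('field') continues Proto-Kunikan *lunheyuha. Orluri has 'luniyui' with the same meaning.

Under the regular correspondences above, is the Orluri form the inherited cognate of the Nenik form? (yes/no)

no

Derive the expected Orluri reflex of *lunheyuha:
Orluri: start from *lunheyuha.
  rule 1 (vowel merger): lunheyuha → lunhiyuha
  rule 2 (vowel merger): lunhiyuha → lunhiyuhe
  rule 3: no change — lunhiyuhe
  rule 4 (h-loss): lunhiyuhe → luniyue
  ⇒ Orluri luniyue
The regular Orluri reflex would be 'luniyue', but the attested form is 'luniyui'. The correspondence is irregular, so they are not cognates (the Orluri form has a different source).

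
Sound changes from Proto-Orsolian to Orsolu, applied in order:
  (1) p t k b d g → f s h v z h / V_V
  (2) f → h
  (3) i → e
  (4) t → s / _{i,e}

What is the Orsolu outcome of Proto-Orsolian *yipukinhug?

Orsolu: *yipukinhug > yifuhinhug > yihuhinhug > yehuhenhug  (by intervocalic lenition, unconditioned shift, vowel merger)

yehuhenhug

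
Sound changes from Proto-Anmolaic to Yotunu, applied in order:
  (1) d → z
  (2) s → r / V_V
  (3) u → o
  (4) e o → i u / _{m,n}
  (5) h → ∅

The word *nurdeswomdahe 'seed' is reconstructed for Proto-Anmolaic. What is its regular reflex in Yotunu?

norzeswumzae

Yotunu: *nurdeswomdahe
  nurdeswomdahe → nurzeswomzahe   [unconditioned shift]
  nurzeswomzahe (rule 2 does not apply)
  nurzeswomzahe → norzeswomzahe   [vowel merger]
  norzeswomzahe → norzeswumzahe   [pre-nasal raising]
  norzeswumzahe → norzeswumzae   [h-loss]
  giving Yotunu norzeswumzae.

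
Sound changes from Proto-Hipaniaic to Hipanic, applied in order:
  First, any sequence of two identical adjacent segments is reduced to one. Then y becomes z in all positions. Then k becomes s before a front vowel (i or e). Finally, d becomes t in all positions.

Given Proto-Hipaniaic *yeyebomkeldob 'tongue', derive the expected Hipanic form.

Hipanic: start from *yeyebomkeldob.
  rule 1: no change — yeyebomkeldob
  rule 2 (unconditioned shift): yeyebomkeldob → zezebomkeldob
  rule 3 (palatalisation): zezebomkeldob → zezebomseldob
  rule 4 (unconditioned shift): zezebomseldob → zezebomseltob
  ⇒ Hipanic zezebomseltob

zezebomseltob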